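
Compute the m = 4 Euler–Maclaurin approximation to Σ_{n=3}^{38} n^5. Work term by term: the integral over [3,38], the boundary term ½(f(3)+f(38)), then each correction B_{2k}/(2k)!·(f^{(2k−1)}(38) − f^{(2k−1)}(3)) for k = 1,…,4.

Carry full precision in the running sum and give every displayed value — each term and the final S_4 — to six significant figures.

∫_3^38 x^5 dx evaluates to 5.01823e+08.
Boundary: ½(f(3) + f(38)) = ½(243.000 + 7.92352e+07) = 3.96177e+07.
Running total after boundary: 5.41440e+08.
Correction k=1: B_{2}/2! · (f^{(1)}(38) − f^{(1)}(3)) = 1/12 · (1.04257e+07 − 405.000) = 868773.
Partial sum through k=1: 5.42309e+08.
Correction k=2: B_{4}/4! · (f^{(3)}(38) − f^{(3)}(3)) = −1/720 · (86640.0 − 540.000) = -119.583.
Partial sum through k=2: 5.42309e+08.
Correction k=3: B_{6}/6! · (f^{(5)}(38) − f^{(5)}(3)) = 1/30240 · (120.000 − 120.000) = 0.00000.
Partial sum through k=3: 5.42309e+08.
Correction k=4: B_{8}/8! · (f^{(7)}(38) − f^{(7)}(3)) = −1/1209600 · (0.00000 − 0.00000) = 0.00000.

S_4 ≈ 5.42309e+08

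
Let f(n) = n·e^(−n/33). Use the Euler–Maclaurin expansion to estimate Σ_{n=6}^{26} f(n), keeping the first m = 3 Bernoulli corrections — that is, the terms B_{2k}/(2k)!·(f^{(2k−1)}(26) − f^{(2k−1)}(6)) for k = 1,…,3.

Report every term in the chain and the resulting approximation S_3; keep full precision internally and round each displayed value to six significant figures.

Integral: ∫_6^26 x·e^(−x/33) dx = 187.528.
Endpoint term: (f(6) + f(26))/2 = (5.00252 + 11.8250)/2 = 8.41377.
Integral + boundary = 195.942.
Order-1 term: 1/12 · (0.0964745 − 0.682161) = -0.0488072.
After k=1: 195.893.
Order-2 term: −1/720 · (0.000923867 − 0.00215764) = 1.71357e-06.
After k=2: 195.893.
Order-3 term: 1/30240 · (1.61538e-06 − 3.38739e-06) = -5.85982e-11.

S_3 ≈ 195.893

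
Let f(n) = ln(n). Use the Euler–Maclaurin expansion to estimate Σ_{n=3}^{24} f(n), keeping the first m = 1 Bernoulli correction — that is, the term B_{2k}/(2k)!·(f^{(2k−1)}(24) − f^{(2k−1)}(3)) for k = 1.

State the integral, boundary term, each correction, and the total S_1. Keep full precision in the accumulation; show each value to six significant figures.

S_1 ≈ 54.0915

∫_3^24 ln(x) dx evaluates to 51.9775.
Endpoint term: (f(3) + f(24))/2 = (1.09861 + 3.17805)/2 = 2.13833.
So far: 54.1158.
Order-1 term: 1/12 · (0.0416667 − 0.333333) = -0.0243056.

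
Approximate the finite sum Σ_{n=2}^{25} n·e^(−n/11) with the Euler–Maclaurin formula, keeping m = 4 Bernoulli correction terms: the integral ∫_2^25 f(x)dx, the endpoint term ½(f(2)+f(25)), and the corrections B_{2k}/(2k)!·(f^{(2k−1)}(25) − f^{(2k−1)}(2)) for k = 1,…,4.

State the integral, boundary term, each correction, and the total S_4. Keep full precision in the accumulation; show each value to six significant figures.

S_4 ≈ 80.4804

The integral term ∫_2^25 x·e^(−x/11) dx = 78.4265.
½[f(2) + f(25)] = ½[1.66751 + 2.57577] = 2.12164.
So far: 80.5481.
Order-1 term: 1/12 · (-0.131130 − 0.682161) = -0.0677743.
Partial sum through k=1: 80.4803.
Order-2 term: −1/720 · (0.000619269 − 0.0194187) = 2.61104e-05.
Partial sum through k=2: 80.4804.
Order-3 term: 1/30240 · (1.91922e-05 − 0.000274378) = -8.43869e-09.
Partial sum through k=3: 80.4804.
Order-4 term: −1/1209600 · (2.74930e-07 − 3.20885e-06) = 2.42553e-12.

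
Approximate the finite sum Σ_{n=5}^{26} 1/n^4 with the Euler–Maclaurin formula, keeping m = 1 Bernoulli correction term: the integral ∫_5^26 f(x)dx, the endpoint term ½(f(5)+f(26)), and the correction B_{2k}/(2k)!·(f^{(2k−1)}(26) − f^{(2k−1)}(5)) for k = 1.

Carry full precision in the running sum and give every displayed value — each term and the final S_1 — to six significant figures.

The integral term ∫_5^26 1/x^4 dx = 0.00264770.
Boundary: ½(f(5) + f(26)) = ½(0.00160000 + 2.18830e-06) = 0.000801094.
Integral + boundary = 0.00344880.
k=1: B_{2}/(2)! × [f^{(1)}(26) − f^{(1)}(5)] = 1/12 × (-3.36661e-07 − (-0.00128000)) = 0.000106639.

S_1 ≈ 0.00355543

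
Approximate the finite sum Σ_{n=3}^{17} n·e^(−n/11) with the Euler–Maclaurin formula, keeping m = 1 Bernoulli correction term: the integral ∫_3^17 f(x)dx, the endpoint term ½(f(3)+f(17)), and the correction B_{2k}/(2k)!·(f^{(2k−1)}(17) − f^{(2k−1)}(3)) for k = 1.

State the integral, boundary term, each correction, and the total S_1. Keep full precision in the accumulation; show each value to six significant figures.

S_1 ≈ 54.4685

∫_3^17 x·e^(−x/11) dx evaluates to 51.5701.
Endpoint term: (f(3) + f(17))/2 = (2.28390 + 3.62465)/2 = 2.95428.
Running total after boundary: 54.5243.
Order-1 term: 1/12 · (-0.116299 − 0.553673) = -0.0558310.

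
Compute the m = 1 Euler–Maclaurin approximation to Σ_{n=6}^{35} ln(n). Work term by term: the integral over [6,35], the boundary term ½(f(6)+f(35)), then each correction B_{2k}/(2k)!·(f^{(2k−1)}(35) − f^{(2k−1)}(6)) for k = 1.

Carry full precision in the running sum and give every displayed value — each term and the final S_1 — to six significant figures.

The integral term ∫_6^35 ln(x) dx = 84.6866.
½[f(6) + f(35)] = ½[1.79176 + 3.55535] = 2.67355.
Integral + boundary = 87.3602.
Correction k=1: B_{2}/2! · (f^{(1)}(35) − f^{(1)}(6)) = 1/12 · (0.0285714 − 0.166667) = -0.0115079.

S_1 ≈ 87.3487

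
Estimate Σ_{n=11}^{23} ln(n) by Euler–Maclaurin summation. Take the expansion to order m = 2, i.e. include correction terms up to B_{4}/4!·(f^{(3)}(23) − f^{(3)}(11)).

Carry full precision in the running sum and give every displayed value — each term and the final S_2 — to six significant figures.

Integral: ∫_11^23 ln(x) dx = 33.7395.
½[f(11) + f(23)] = ½[2.39790 + 3.13549] = 2.76669.
Integral + boundary = 36.5062.
Order-1 term: 1/12 · (0.0434783 − 0.0909091) = -0.00395257.
Running total after k=1: 36.5023.
Order-2 term: −1/720 · (0.000164379 − 0.00150263) = 1.85868e-06.

S_2 ≈ 36.5023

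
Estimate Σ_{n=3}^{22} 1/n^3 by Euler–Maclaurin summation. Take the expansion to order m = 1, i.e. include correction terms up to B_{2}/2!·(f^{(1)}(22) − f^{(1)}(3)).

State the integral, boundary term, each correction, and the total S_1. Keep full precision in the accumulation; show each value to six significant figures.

The integral term ∫_3^22 1/x^3 dx = 0.0545225.
Endpoint term: (f(3) + f(22))/2 = (0.0370370 + 9.39144e-05)/2 = 0.0185655.
Integral + boundary = 0.0730880.
Order-1 term: 1/12 · (-1.28065e-05 − (-0.0370370)) = 0.00308535.

S_1 ≈ 0.0761733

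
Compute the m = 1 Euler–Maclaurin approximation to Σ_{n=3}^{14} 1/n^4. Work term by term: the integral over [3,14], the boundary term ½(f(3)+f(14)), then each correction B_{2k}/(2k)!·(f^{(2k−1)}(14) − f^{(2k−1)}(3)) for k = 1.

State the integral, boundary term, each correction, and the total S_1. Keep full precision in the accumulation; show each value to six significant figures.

S_1 ≈ 0.0197812

∫_3^14 1/x^4 dx evaluates to 0.0122242.
½[f(3) + f(14)] = ½[0.0123457 + 2.60308e-05] = 0.00618585.
So far: 0.0184101.
k=1: B_{2}/(2)! × [f^{(1)}(14) − f^{(1)}(3)] = 1/12 × (-7.43738e-06 − (-0.0164609)) = 0.00137112.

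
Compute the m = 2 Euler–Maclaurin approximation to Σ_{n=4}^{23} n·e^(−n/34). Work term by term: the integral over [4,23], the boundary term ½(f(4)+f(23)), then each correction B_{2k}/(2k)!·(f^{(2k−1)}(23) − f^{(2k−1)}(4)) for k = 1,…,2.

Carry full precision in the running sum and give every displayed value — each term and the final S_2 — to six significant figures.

∫_4^23 x·e^(−x/34) dx evaluates to 163.306.
Boundary: ½(f(4) + f(23)) = ½(3.55604 + 11.6934) = 7.62471.
Integral + boundary = 170.930.
Order-1 term: 1/12 · (0.164485 − 0.784420) = -0.0516613.
Running total after k=1: 170.879.
Order-2 term: −1/720 · (0.00102189 − 0.00221664) = 1.65938e-06.

S_2 ≈ 170.879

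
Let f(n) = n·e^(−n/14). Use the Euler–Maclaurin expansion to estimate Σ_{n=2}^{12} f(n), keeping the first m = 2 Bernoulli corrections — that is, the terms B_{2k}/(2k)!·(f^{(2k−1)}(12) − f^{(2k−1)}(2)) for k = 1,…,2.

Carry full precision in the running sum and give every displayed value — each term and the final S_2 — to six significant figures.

∫_2^12 x·e^(−x/14) dx evaluates to 39.7089.
Endpoint term: (f(2) + f(12))/2 = (1.73376 + 5.09247)/2 = 3.41311.
Integral + boundary = 43.1220.
Correction k=1: B_{2}/2! · (f^{(1)}(12) − f^{(1)}(2)) = 1/12 · (0.0606247 − 0.743038) = -0.0568678.
After k=1: 43.0652.
Correction k=2: B_{4}/4! · (f^{(3)}(12) − f^{(3)}(2)) = −1/720 · (0.00463964 − 0.0126367) = 1.11070e-05.

S_2 ≈ 43.0652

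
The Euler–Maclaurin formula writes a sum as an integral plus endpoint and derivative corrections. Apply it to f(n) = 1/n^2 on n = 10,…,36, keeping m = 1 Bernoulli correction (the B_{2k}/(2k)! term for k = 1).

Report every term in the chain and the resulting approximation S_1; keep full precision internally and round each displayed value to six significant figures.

∫_10^36 1/x^2 dx evaluates to 0.0722222.
Boundary: ½(f(10) + f(36)) = ½(0.0100000 + 0.000771605) = 0.00538580.
Running total after boundary: 0.0776080.
k=1: B_{2}/(2)! × [f^{(1)}(36) − f^{(1)}(10)] = 1/12 × (-4.28669e-05 − (-0.00200000)) = 0.000163094.

S_1 ≈ 0.0777711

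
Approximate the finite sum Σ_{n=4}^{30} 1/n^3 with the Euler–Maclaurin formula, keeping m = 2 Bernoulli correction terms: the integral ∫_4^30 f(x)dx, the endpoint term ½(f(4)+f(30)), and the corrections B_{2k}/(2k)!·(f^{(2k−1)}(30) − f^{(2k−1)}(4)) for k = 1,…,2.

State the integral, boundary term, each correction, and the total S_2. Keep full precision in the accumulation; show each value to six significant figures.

Integral: ∫_4^30 1/x^3 dx = 0.0306944.
Boundary: ½(f(4) + f(30)) = ½(0.0156250 + 3.70370e-05) = 0.00783102.
Integral + boundary = 0.0385255.
k=1: B_{2}/(2)! × [f^{(1)}(30) − f^{(1)}(4)] = 1/12 × (-3.70370e-06 − (-0.0117188)) = 0.000976254.
After k=1: 0.0395017.
k=2: B_{4}/(4)! × [f^{(3)}(30) − f^{(3)}(4)] = −1/720 × (-8.23045e-08 − (-0.0146484)) = -2.03449e-05.

S_2 ≈ 0.0394814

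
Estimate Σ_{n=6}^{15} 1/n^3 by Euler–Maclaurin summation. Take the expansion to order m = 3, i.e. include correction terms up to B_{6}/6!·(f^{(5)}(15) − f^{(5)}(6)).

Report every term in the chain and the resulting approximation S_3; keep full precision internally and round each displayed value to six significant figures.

S_3 ≈ 0.0143159

∫_6^15 1/x^3 dx evaluates to 0.0116667.
Boundary: ½(f(6) + f(15)) = ½(0.00462963 + 0.000296296) = 0.00246296.
Integral + boundary = 0.0141296.
Correction k=1: B_{2}/2! · (f^{(1)}(15) − f^{(1)}(6)) = 1/12 · (-5.92593e-05 − (-0.00231481)) = 0.000187963.
Partial sum through k=1: 0.0143176.
Correction k=2: B_{4}/4! · (f^{(3)}(15) − f^{(3)}(6)) = −1/720 · (-5.26749e-06 − (-0.00128601)) = -1.77881e-06.
Partial sum through k=2: 0.0143158.
Correction k=3: B_{6}/6! · (f^{(5)}(15) − f^{(5)}(6)) = 1/30240 · (-9.83265e-07 − (-0.00150034)) = 4.95820e-08.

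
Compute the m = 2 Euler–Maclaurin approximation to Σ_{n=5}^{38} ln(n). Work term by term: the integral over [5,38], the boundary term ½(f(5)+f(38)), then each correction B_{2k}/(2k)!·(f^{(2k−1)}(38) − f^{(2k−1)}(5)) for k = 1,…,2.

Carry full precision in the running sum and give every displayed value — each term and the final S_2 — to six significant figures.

The integral term ∫_5^38 ln(x) dx = 97.1811.
½[f(5) + f(38)] = ½[1.60944 + 3.63759] = 2.62351.
Integral + boundary = 99.8046.
Correction k=1: B_{2}/2! · (f^{(1)}(38) − f^{(1)}(5)) = 1/12 · (0.0263158 − 0.200000) = -0.0144737.
After k=1: 99.7901.
Correction k=2: B_{4}/4! · (f^{(3)}(38) − f^{(3)}(5)) = −1/720 · (3.64485e-05 − 0.0160000) = 2.21716e-05.

S_2 ≈ 99.7901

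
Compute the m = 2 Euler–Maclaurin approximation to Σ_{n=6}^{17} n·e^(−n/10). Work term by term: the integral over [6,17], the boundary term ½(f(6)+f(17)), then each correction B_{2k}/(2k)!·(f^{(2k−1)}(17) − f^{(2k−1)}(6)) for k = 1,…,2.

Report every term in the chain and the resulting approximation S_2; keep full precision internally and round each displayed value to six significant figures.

∫_6^17 x·e^(−x/10) dx evaluates to 38.4853.
Boundary: ½(f(6) + f(17)) = ½(3.29287 + 3.10562) = 3.19924.
Running total after boundary: 41.6846.
k=1: B_{2}/(2)! × [f^{(1)}(17) − f^{(1)}(6)] = 1/12 × (-0.127878 − 0.219525) = -0.0289503.
Partial sum through k=1: 41.6556.
k=2: B_{4}/(4)! × [f^{(3)}(17) − f^{(3)}(6)] = −1/720 × (0.00237489 − 0.0131715) = 1.49953e-05.

S_2 ≈ 41.6556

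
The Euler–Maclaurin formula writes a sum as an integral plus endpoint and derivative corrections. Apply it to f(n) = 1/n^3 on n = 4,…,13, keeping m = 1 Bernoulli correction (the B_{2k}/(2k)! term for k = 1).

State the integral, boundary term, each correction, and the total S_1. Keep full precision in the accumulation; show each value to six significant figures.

∫_4^13 1/x^3 dx evaluates to 0.0282914.
Endpoint term: (f(4) + f(13))/2 = (0.0156250 + 0.000455166)/2 = 0.00804008.
Integral + boundary = 0.0363315.
k=1: B_{2}/(2)! × [f^{(1)}(13) − f^{(1)}(4)] = 1/12 × (-0.000105038 − (-0.0117188)) = 0.000967809.

S_1 ≈ 0.0372993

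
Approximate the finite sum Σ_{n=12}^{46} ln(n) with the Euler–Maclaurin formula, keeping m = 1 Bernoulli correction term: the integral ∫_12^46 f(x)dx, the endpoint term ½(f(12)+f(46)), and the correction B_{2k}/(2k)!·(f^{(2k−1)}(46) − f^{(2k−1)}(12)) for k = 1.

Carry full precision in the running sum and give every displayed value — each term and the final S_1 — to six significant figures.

∫_12^46 ln(x) dx evaluates to 112.299.
½[f(12) + f(46)] = ½[2.48491 + 3.82864] = 3.15677.
So far: 115.455.
Order-1 term: 1/12 · (0.0217391 − 0.0833333) = -0.00513285.

S_1 ≈ 115.450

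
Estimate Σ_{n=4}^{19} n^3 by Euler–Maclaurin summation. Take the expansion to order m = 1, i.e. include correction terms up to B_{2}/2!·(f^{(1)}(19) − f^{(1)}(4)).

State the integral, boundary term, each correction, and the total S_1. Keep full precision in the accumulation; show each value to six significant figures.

S_1 ≈ 36064.0

The integral term ∫_4^19 x^3 dx = 32516.2.
½[f(4) + f(19)] = ½[64.0000 + 6859.00] = 3461.50.
Running total after boundary: 35977.8.
Correction k=1: B_{2}/2! · (f^{(1)}(19) − f^{(1)}(4)) = 1/12 · (1083.00 − 48.0000) = 86.2500.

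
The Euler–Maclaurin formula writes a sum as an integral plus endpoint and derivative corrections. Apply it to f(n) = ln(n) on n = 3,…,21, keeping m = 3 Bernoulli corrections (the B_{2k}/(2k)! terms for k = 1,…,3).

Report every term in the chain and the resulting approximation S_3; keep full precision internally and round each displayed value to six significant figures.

S_3 ≈ 44.6870

The integral term ∫_3^21 ln(x) dx = 42.6391.
½[f(3) + f(21)] = ½[1.09861 + 3.04452] = 2.07157.
Integral + boundary = 44.7107.
Correction k=1: B_{2}/2! · (f^{(1)}(21) − f^{(1)}(3)) = 1/12 · (0.0476190 − 0.333333) = -0.0238095.
After k=1: 44.6869.
Correction k=2: B_{4}/4! · (f^{(3)}(21) − f^{(3)}(3)) = −1/720 · (0.000215959 − 0.0740741) = 0.000102581.
After k=2: 44.6870.
Correction k=3: B_{6}/6! · (f^{(5)}(21) − f^{(5)}(3)) = 1/30240 · (5.87645e-06 − 0.0987654) = -3.26586e-06.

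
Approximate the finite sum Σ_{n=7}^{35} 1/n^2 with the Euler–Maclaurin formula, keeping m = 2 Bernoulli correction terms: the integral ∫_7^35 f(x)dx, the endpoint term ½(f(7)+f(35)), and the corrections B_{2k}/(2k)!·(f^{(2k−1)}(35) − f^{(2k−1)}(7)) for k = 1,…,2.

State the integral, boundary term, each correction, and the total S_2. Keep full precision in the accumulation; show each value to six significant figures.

S_2 ≈ 0.125378

∫_7^35 1/x^2 dx evaluates to 0.114286.
Boundary: ½(f(7) + f(35)) = ½(0.0204082 + 0.000816327) = 0.0106122.
Running total after boundary: 0.124898.
Correction k=1: B_{2}/2! · (f^{(1)}(35) − f^{(1)}(7)) = 1/12 · (-4.66472e-05 − (-0.00583090)) = 0.000482021.
Running total after k=1: 0.125380.
Correction k=2: B_{4}/4! · (f^{(3)}(35) − f^{(3)}(7)) = −1/720 · (-4.56952e-07 − (-0.00142798)) = -1.98267e-06.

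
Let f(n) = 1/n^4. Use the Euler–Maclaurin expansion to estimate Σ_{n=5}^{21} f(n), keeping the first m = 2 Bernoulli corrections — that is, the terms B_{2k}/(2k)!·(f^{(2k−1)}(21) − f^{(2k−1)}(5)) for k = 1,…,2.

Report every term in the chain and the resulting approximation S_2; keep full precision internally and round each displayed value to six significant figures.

S_2 ≈ 0.00353770

Integral: ∫_5^21 1/x^4 dx = 0.00263067.
½[f(5) + f(21)] = ½[0.00160000 + 5.14189e-06] = 0.000802571.
Integral + boundary = 0.00343324.
Order-1 term: 1/12 · (-9.79408e-07 − (-0.00128000)) = 0.000106585.
After k=1: 0.00353983.
Order-2 term: −1/720 · (-6.66264e-08 − (-0.00153600)) = -2.13324e-06.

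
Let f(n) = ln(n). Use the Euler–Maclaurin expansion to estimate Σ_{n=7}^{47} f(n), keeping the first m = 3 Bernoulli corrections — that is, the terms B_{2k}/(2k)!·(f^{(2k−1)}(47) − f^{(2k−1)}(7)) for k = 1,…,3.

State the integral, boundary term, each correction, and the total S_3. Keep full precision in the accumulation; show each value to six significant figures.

S_3 ≈ 130.223

Integral: ∫_7^47 ln(x) dx = 127.336.
Boundary: ½(f(7) + f(47)) = ½(1.94591 + 3.85015) = 2.89803.
So far: 130.234.
Correction k=1: B_{2}/2! · (f^{(1)}(47) − f^{(1)}(7)) = 1/12 · (0.0212766 − 0.142857) = -0.0101317.
After k=1: 130.223.
Correction k=2: B_{4}/4! · (f^{(3)}(47) − f^{(3)}(7)) = −1/720 · (1.92636e-05 − 0.00583090) = 8.07172e-06.
After k=2: 130.223.
Correction k=3: B_{6}/6! · (f^{(5)}(47) − f^{(5)}(7)) = 1/30240 · (1.04646e-07 − 0.00142798) = -4.72180e-08.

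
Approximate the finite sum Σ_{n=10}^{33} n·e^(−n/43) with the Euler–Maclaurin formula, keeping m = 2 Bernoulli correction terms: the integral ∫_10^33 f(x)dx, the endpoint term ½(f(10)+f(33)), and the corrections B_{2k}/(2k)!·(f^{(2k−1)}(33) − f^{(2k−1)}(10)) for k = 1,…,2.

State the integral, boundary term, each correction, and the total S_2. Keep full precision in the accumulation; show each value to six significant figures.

S_2 ≈ 300.694

Integral: ∫_10^33 x·e^(−x/43) dx = 289.113.
Endpoint term: (f(10) + f(33))/2 = (7.92504 + 15.3186)/2 = 11.6218.
Integral + boundary = 300.735.
Order-1 term: 1/12 · (0.107953 − 0.608200) = -0.0416873.
Partial sum through k=1: 300.694.
Order-2 term: −1/720 · (0.000560493 − 0.00118616) = 8.68981e-07.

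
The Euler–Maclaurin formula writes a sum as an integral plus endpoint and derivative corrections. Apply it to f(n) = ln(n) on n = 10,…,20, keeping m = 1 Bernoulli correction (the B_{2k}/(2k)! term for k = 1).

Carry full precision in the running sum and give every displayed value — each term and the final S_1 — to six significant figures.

S_1 ≈ 29.5338

Integral: ∫_10^20 ln(x) dx = 26.8888.
½[f(10) + f(20)] = ½[2.30259 + 2.99573] = 2.64916.
Running total after boundary: 29.5380.
Correction k=1: B_{2}/2! · (f^{(1)}(20) − f^{(1)}(10)) = 1/12 · (0.0500000 − 0.100000) = -0.00416667.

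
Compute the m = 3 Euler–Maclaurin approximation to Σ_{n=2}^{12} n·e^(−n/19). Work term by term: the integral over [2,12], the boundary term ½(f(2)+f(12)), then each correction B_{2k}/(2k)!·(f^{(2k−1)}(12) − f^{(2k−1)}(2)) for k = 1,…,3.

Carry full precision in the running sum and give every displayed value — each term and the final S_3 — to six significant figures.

S_3 ≈ 49.9731

Integral: ∫_2^12 x·e^(−x/19) dx = 45.9333.
Endpoint term: (f(2) + f(12))/2 = (1.80018 + 6.38102)/2 = 4.09060.
Running total after boundary: 50.0239.
Correction k=1: B_{2}/2! · (f^{(1)}(12) − f^{(1)}(2)) = 1/12 · (0.195908 − 0.805342) = -0.0507861.
Running total after k=1: 49.9731.
Correction k=2: B_{4}/4! · (f^{(3)}(12) − f^{(3)}(2)) = −1/720 · (0.00348867 − 0.00721750) = 5.17892e-06.
Running total after k=2: 49.9731.
Correction k=3: B_{6}/6! · (f^{(5)}(12) − f^{(5)}(2)) = 1/30240 · (1.78246e-05 − 3.38065e-05) = -5.28502e-10.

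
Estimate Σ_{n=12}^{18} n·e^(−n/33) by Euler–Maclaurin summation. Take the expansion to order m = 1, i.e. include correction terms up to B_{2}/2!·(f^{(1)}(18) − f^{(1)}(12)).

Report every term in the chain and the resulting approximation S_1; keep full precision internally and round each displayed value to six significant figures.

Integral: ∫_12^18 x·e^(−x/33) dx = 56.8585.
Endpoint term: (f(12) + f(18))/2 = (8.34173 + 10.4324)/2 = 9.38707.
So far: 66.2456.
Correction k=1: B_{2}/2! · (f^{(1)}(18) − f^{(1)}(12)) = 1/12 · (0.263445 − 0.442364) = -0.0149100.

S_1 ≈ 66.2306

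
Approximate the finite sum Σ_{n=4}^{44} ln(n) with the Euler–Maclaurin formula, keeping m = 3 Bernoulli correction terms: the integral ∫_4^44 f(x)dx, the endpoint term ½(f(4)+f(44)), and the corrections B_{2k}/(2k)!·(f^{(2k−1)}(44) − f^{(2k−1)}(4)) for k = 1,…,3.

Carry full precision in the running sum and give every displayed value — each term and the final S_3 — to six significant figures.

S_3 ≈ 123.526

Integral: ∫_4^44 ln(x) dx = 120.959.
½[f(4) + f(44)] = ½[1.38629 + 3.78419] = 2.58524.
So far: 123.544.
Order-1 term: 1/12 · (0.0227273 − 0.250000) = -0.0189394.
After k=1: 123.525.
Order-2 term: −1/720 · (2.34786e-05 − 0.0312500) = 4.33702e-05.
After k=2: 123.526.
Order-3 term: 1/30240 · (1.45528e-07 − 0.0234375) = -7.75045e-07.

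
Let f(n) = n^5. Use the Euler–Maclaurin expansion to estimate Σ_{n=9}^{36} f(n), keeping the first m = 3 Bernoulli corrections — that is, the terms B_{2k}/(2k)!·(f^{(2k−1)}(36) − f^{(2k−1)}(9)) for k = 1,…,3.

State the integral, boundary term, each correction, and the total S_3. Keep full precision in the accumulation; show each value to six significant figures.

Integral: ∫_9^36 x^5 dx = 3.62708e+08.
Endpoint term: (f(9) + f(36))/2 = (59049.0 + 6.04662e+07)/2 = 3.02626e+07.
Integral + boundary = 3.92971e+08.
Order-1 term: 1/12 · (8.39808e+06 − 32805.0) = 697106.
Partial sum through k=1: 3.93668e+08.
Order-2 term: −1/720 · (77760.0 − 4860.00) = -101.250.
Partial sum through k=2: 3.93668e+08.
Order-3 term: 1/30240 · (120.000 − 120.000) = 0.00000.

S_3 ≈ 3.93668e+08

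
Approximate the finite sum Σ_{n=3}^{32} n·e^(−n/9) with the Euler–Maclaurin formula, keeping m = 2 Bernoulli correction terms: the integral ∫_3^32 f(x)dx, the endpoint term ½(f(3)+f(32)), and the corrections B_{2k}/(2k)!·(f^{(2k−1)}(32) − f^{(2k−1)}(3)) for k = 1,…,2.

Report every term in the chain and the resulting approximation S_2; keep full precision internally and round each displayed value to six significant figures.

∫_3^32 x·e^(−x/9) dx evaluates to 66.8447.
Boundary: ½(f(3) + f(32)) = ½(2.14959 + 0.914096) = 1.53184.
Integral + boundary = 68.3766.
k=1: B_{2}/(2)! × [f^{(1)}(32) − f^{(1)}(3)] = 1/12 × (-0.0730007 − 0.477688) = -0.0458907.
After k=1: 68.3307.
k=2: B_{4}/(4)! × [f^{(3)}(32) − f^{(3)}(3)] = −1/720 × (-0.000195923 − 0.0235895) = 3.30353e-05.

S_2 ≈ 68.3307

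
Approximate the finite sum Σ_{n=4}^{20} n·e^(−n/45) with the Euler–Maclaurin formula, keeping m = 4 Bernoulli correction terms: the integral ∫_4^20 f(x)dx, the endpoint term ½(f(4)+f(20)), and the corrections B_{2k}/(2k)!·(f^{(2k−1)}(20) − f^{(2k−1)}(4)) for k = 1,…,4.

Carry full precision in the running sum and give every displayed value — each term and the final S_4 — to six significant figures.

The integral term ∫_4^20 x·e^(−x/45) dx = 142.006.
Boundary: ½(f(4) + f(20)) = ½(3.65979 + 12.8236) = 8.24170.
Running total after boundary: 150.248.
k=1: B_{2}/(2)! × [f^{(1)}(20) − f^{(1)}(4)] = 1/12 × (0.356211 − 0.833619) = -0.0397839.
Partial sum through k=1: 150.208.
k=2: B_{4}/(4)! × [f^{(3)}(20) − f^{(3)}(4)] = −1/720 × (0.000809171 − 0.00131532) = 7.02977e-07.
Partial sum through k=2: 150.208.
k=3: B_{6}/(6)! × [f^{(5)}(20) − f^{(5)}(4)] = 1/30240 × (7.12314e-07 − 1.09579e-06) = -1.26810e-11.
Partial sum through k=3: 150.208.
k=4: B_{8}/(8)! × [f^{(7)}(20) − f^{(7)}(4)] = −1/1209600 × (5.06191e-10 − 7.61498e-10) = 2.11067e-16.

S_4 ≈ 150.208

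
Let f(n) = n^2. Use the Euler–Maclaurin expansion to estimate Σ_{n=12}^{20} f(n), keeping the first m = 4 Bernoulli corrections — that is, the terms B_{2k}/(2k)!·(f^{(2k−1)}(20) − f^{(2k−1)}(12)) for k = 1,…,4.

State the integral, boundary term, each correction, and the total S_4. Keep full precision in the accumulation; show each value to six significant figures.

S_4 ≈ 2364.00

The integral term ∫_12^20 x^2 dx = 2090.67.
Boundary: ½(f(12) + f(20)) = ½(144.000 + 400.000) = 272.000.
Running total after boundary: 2362.67.
Correction k=1: B_{2}/2! · (f^{(1)}(20) − f^{(1)}(12)) = 1/12 · (40.0000 − 24.0000) = 1.33333.
Partial sum through k=1: 2364.00.
Correction k=2: B_{4}/4! · (f^{(3)}(20) − f^{(3)}(12)) = −1/720 · (0.00000 − 0.00000) = 0.00000.
Partial sum through k=2: 2364.00.
Correction k=3: B_{6}/6! · (f^{(5)}(20) − f^{(5)}(12)) = 1/30240 · (0.00000 − 0.00000) = 0.00000.
Partial sum through k=3: 2364.00.
Correction k=4: B_{8}/8! · (f^{(7)}(20) − f^{(7)}(12)) = −1/1209600 · (0.00000 − 0.00000) = 0.00000.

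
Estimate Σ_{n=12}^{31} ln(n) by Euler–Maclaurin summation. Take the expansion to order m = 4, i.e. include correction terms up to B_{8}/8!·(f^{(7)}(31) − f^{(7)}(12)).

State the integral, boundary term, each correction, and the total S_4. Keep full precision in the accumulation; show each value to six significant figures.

∫_12^31 ln(x) dx evaluates to 57.6347.
Endpoint term: (f(12) + f(31))/2 = (2.48491 + 3.43399)/2 = 2.95945.
Integral + boundary = 60.5942.
Order-1 term: 1/12 · (0.0322581 − 0.0833333) = -0.00425627.
Partial sum through k=1: 60.5899.
Order-2 term: −1/720 · (6.71344e-05 − 0.00115741) = 1.51427e-06.
Partial sum through k=2: 60.5899.
Order-3 term: 1/30240 · (8.38306e-07 − 9.64506e-05) = -3.16178e-09.
Partial sum through k=3: 60.5899.
Order-4 term: −1/1209600 · (2.61698e-08 − 2.00939e-05) = 1.65904e-11.

S_4 ≈ 60.5899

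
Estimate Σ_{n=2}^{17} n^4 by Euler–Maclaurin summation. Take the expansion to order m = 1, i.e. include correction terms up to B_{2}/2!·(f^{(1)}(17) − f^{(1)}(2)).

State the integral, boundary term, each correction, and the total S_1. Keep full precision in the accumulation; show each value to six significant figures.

S_1 ≈ 327368

The integral term ∫_2^17 x^4 dx = 283965.
Endpoint term: (f(2) + f(17))/2 = (16.0000 + 83521.0)/2 = 41768.5.
So far: 325734.
k=1: B_{2}/(2)! × [f^{(1)}(17) − f^{(1)}(2)] = 1/12 × (19652.0 − 32.0000) = 1635.00.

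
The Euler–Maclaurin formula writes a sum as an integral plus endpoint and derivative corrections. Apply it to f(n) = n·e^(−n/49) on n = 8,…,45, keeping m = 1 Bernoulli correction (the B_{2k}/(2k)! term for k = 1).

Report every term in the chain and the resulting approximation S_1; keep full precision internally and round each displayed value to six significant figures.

S_1 ≈ 546.023

∫_8^45 x·e^(−x/49) dx evaluates to 533.701.
½[f(8) + f(45)] = ½[6.79493 + 17.9627] = 12.3788.
So far: 546.080.
Order-1 term: 1/12 · (0.0325853 − 0.710694) = -0.0565090.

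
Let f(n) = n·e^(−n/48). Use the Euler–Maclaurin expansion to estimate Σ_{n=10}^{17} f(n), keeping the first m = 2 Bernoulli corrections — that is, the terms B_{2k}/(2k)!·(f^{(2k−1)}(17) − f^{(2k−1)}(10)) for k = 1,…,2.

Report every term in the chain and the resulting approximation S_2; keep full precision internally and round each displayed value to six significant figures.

∫_10^17 x·e^(−x/48) dx evaluates to 70.9458.
Boundary: ½(f(10) + f(17)) = ½(8.11936 + 11.9299) = 10.0246.
Integral + boundary = 80.9705.
Correction k=1: B_{2}/2! · (f^{(1)}(17) − f^{(1)}(10)) = 1/12 · (0.453219 − 0.642783) = -0.0157970.
Running total after k=1: 80.9547.
Correction k=2: B_{4}/4! · (f^{(3)}(17) − f^{(3)}(10)) = −1/720 · (0.000805874 − 0.000983792) = 2.47107e-07.

S_2 ≈ 80.9547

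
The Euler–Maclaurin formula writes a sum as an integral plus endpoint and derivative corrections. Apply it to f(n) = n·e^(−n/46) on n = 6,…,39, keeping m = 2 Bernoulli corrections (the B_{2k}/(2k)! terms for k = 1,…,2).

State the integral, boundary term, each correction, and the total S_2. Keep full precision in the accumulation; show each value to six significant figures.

S_2 ≈ 435.590

∫_6^39 x·e^(−x/46) dx evaluates to 424.662.
Endpoint term: (f(6) + f(39))/2 = (5.26628 + 16.7055)/2 = 10.9859.
Integral + boundary = 435.648.
Correction k=1: B_{2}/2! · (f^{(1)}(39) − f^{(1)}(6)) = 1/12 · (0.0651830 − 0.763229) = -0.0581705.
Running total after k=1: 435.590.
Correction k=2: B_{4}/4! · (f^{(3)}(39) − f^{(3)}(6)) = −1/720 · (0.000435668 − 0.00119029) = 1.04809e-06.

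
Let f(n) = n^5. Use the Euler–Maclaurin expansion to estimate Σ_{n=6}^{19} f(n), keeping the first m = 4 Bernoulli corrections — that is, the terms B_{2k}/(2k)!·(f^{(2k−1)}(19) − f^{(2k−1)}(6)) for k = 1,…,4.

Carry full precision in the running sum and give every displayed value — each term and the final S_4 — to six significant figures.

S_4 ≈ 9.12888e+06

∫_6^19 x^5 dx evaluates to 7.83320e+06.
Endpoint term: (f(6) + f(19))/2 = (7776.00 + 2.47610e+06)/2 = 1.24194e+06.
Running total after boundary: 9.07514e+06.
Correction k=1: B_{2}/2! · (f^{(1)}(19) − f^{(1)}(6)) = 1/12 · (651605 − 6480.00) = 53760.4.
After k=1: 9.12890e+06.
Correction k=2: B_{4}/4! · (f^{(3)}(19) − f^{(3)}(6)) = −1/720 · (21660.0 − 2160.00) = -27.0833.
After k=2: 9.12888e+06.
Correction k=3: B_{6}/6! · (f^{(5)}(19) − f^{(5)}(6)) = 1/30240 · (120.000 − 120.000) = 0.00000.
After k=3: 9.12888e+06.
Correction k=4: B_{8}/8! · (f^{(7)}(19) − f^{(7)}(6)) = −1/1209600 · (0.00000 − 0.00000) = 0.00000.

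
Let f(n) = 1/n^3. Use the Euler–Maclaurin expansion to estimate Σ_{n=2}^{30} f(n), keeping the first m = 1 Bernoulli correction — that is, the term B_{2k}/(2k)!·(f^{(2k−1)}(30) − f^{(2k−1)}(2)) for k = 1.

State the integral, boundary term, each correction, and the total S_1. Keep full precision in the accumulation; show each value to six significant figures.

The integral term ∫_2^30 1/x^3 dx = 0.124444.
Endpoint term: (f(2) + f(30))/2 = (0.125000 + 3.70370e-05)/2 = 0.0625185.
So far: 0.186963.
k=1: B_{2}/(2)! × [f^{(1)}(30) − f^{(1)}(2)] = 1/12 × (-3.70370e-06 − (-0.187500)) = 0.0156247.

S_1 ≈ 0.202588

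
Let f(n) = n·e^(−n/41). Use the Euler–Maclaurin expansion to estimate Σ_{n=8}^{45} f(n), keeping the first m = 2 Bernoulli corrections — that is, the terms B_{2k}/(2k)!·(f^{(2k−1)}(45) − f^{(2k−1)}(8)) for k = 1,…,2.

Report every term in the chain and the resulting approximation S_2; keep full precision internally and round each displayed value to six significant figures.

S_2 ≈ 487.045

The integral term ∫_8^45 x·e^(−x/41) dx = 476.304.
Endpoint term: (f(8) + f(45))/2 = (6.58187 + 15.0158)/2 = 10.7988.
Running total after boundary: 487.102.
Order-1 term: 1/12 · (-0.0325545 − 0.662201) = -0.0578963.
Partial sum through k=1: 487.045.
Order-2 term: −1/720 · (0.000377640 − 0.00137280) = 1.38216e-06.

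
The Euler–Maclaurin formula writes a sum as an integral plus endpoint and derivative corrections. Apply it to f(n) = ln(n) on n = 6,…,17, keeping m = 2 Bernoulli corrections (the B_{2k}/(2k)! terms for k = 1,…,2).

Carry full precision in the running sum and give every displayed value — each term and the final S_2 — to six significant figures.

The integral term ∫_6^17 ln(x) dx = 26.4141.
Boundary: ½(f(6) + f(17)) = ½(1.79176 + 2.83321) = 2.31249.
So far: 28.7266.
Correction k=1: B_{2}/2! · (f^{(1)}(17) − f^{(1)}(6)) = 1/12 · (0.0588235 − 0.166667) = -0.00898693.
After k=1: 28.7176.
Correction k=2: B_{4}/4! · (f^{(3)}(17) − f^{(3)}(6)) = −1/720 · (0.000407083 − 0.00925926) = 1.22947e-05.

S_2 ≈ 28.7176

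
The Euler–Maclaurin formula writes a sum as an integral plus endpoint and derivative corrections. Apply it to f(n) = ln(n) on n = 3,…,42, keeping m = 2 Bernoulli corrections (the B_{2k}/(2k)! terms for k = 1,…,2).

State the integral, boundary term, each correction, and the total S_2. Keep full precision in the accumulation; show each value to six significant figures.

S_2 ≈ 117.079

Integral: ∫_3^42 ln(x) dx = 114.686.
½[f(3) + f(42)] = ½[1.09861 + 3.73767] = 2.41814.
Integral + boundary = 117.104.
Order-1 term: 1/12 · (0.0238095 − 0.333333) = -0.0257937.
Partial sum through k=1: 117.079.
Order-2 term: −1/720 · (2.69949e-05 − 0.0740741) = 0.000102843.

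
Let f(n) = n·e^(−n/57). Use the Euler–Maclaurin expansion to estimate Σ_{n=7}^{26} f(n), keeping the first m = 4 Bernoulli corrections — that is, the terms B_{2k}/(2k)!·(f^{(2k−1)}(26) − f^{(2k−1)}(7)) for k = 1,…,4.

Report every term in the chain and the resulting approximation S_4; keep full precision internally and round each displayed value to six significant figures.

∫_7^26 x·e^(−x/57) dx evaluates to 228.264.
Endpoint term: (f(7) + f(26))/2 = (6.19104 + 16.4768)/2 = 11.3339.
Running total after boundary: 239.598.
Correction k=1: B_{2}/2! · (f^{(1)}(26) − f^{(1)}(7)) = 1/12 · (0.344657 − 0.775820) = -0.0359302.
Partial sum through k=1: 239.562.
Correction k=2: B_{4}/4! · (f^{(3)}(26) − f^{(3)}(7)) = −1/720 · (0.000496186 − 0.000783222) = 3.98662e-07.
Partial sum through k=2: 239.562.
Correction k=3: B_{6}/6! · (f^{(5)}(26) − f^{(5)}(7)) = 1/30240 · (2.72789e-07 − 4.08636e-07) = -4.49229e-12.
Partial sum through k=3: 239.562.
Correction k=4: B_{8}/8! · (f^{(7)}(26) − f^{(7)}(7)) = −1/1209600 · (1.20917e-10 − 1.77349e-10) = 4.66535e-17.

S_4 ≈ 239.562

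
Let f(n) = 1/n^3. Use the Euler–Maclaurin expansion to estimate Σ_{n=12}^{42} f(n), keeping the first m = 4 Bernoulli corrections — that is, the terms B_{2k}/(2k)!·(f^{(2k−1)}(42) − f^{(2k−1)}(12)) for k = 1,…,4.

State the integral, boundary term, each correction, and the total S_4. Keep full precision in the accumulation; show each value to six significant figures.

∫_12^42 1/x^3 dx evaluates to 0.00318878.
Boundary: ½(f(12) + f(42)) = ½(0.000578704 + 1.34975e-05) = 0.000296101.
Integral + boundary = 0.00348488.
Correction k=1: B_{2}/2! · (f^{(1)}(42) − f^{(1)}(12)) = 1/12 · (-9.64104e-07 − (-0.000144676)) = 1.19760e-05.
Running total after k=1: 0.00349685.
Correction k=2: B_{4}/4! · (f^{(3)}(42) − f^{(3)}(12)) = −1/720 · (-1.09309e-08 − (-2.00939e-05)) = -2.78930e-08.
Running total after k=2: 0.00349682.
Correction k=3: B_{6}/6! · (f^{(5)}(42) − f^{(5)}(12)) = 1/30240 · (-2.60259e-10 − (-5.86071e-06)) = 1.93798e-10.
Running total after k=3: 0.00349682.
Correction k=4: B_{8}/8! · (f^{(7)}(42) − f^{(7)}(12)) = −1/1209600 · (-1.06228e-11 − (-2.93036e-06)) = -2.42257e-12.

S_4 ≈ 0.00349682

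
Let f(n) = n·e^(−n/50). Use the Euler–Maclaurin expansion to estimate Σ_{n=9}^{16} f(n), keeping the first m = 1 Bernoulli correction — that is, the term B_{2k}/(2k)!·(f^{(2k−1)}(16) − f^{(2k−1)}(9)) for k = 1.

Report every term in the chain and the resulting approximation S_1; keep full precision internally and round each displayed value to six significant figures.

S_1 ≈ 77.3073

The integral term ∫_9^16 x·e^(−x/50) dx = 67.7553.
½[f(9) + f(16)] = ½[7.51743 + 11.6184] = 9.56791.
So far: 77.3232.
Correction k=1: B_{2}/2! · (f^{(1)}(16) − f^{(1)}(9)) = 1/12 · (0.493781 − 0.684922) = -0.0159284.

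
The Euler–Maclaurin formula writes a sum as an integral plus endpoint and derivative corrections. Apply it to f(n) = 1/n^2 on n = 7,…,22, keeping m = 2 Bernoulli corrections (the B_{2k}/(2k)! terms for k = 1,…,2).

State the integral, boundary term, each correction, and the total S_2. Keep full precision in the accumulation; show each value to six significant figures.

Integral: ∫_7^22 1/x^2 dx = 0.0974026.
½[f(7) + f(22)] = ½[0.0204082 + 0.00206612] = 0.0112371.
So far: 0.108640.
Order-1 term: 1/12 · (-0.000187829 − (-0.00583090)) = 0.000470256.
Running total after k=1: 0.109110.
Order-2 term: −1/720 · (-4.65691e-06 − (-0.00142798)) = -1.97683e-06.

S_2 ≈ 0.109108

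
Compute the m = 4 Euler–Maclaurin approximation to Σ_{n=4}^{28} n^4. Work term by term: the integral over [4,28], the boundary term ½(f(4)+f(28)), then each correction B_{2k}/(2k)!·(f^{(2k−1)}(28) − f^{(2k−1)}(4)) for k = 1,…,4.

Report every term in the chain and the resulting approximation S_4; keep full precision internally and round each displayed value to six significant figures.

Integral: ∫_4^28 x^4 dx = 3.44187e+06.
Endpoint term: (f(4) + f(28))/2 = (256.000 + 614656)/2 = 307456.
Running total after boundary: 3.74932e+06.
Correction k=1: B_{2}/2! · (f^{(1)}(28) − f^{(1)}(4)) = 1/12 · (87808.0 − 256.000) = 7296.00.
Running total after k=1: 3.75662e+06.
Correction k=2: B_{4}/4! · (f^{(3)}(28) − f^{(3)}(4)) = −1/720 · (672.000 − 96.0000) = -0.800000.
Running total after k=2: 3.75662e+06.
Correction k=3: B_{6}/6! · (f^{(5)}(28) − f^{(5)}(4)) = 1/30240 · (0.00000 − 0.00000) = 0.00000.
Running total after k=3: 3.75662e+06.
Correction k=4: B_{8}/8! · (f^{(7)}(28) − f^{(7)}(4)) = −1/1209600 · (0.00000 − 0.00000) = 0.00000.

S_4 ≈ 3.75662e+06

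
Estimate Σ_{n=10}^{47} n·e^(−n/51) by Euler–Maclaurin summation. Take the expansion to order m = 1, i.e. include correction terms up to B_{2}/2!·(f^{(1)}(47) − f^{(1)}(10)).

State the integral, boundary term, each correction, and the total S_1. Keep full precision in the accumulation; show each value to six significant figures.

S_1 ≈ 581.811

Integral: ∫_10^47 x·e^(−x/51) dx = 568.403.
Endpoint term: (f(10) + f(47))/2 = (8.21948 + 18.7010)/2 = 13.4603.
Running total after boundary: 581.864.
Order-1 term: 1/12 · (0.0312074 − 0.660782) = -0.0524645.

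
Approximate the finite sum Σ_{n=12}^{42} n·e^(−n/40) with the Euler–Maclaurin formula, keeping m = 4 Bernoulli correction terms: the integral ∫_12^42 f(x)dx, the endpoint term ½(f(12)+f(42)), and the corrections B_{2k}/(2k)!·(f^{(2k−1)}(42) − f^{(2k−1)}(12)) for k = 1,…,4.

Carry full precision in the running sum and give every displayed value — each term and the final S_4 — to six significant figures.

∫_12^42 x·e^(−x/40) dx evaluates to 393.106.
Boundary: ½(f(12) + f(42)) = ½(8.88982 + 14.6974) = 11.7936.
Running total after boundary: 404.900.
k=1: B_{2}/(2)! × [f^{(1)}(42) − f^{(1)}(12)] = 1/12 × (-0.0174969 − 0.518573) = -0.0446725.
Running total after k=1: 404.855.
k=2: B_{4}/(4)! × [f^{(3)}(42) − f^{(3)}(12)] = −1/720 × (0.000426487 − 0.00125013) = 1.14395e-06.
Running total after k=2: 404.855.
k=3: B_{6}/(6)! × [f^{(5)}(42) − f^{(5)}(12)] = 1/30240 × (5.39943e-07 − 1.36010e-06) = -2.71215e-11.
Running total after k=3: 404.855.
k=4: B_{8}/(8)! × [f^{(7)}(42) − f^{(7)}(12)] = −1/1209600 × (5.08332e-10 − 1.21179e-09) = 5.81560e-16.

S_4 ≈ 404.855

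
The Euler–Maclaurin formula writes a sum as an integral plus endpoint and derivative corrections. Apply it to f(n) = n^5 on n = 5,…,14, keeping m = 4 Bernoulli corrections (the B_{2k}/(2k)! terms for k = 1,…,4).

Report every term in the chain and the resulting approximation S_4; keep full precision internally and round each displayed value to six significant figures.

The integral term ∫_5^14 x^5 dx = 1.25232e+06.
Boundary: ½(f(5) + f(14)) = ½(3125.00 + 537824) = 270474.
So far: 1.52279e+06.
k=1: B_{2}/(2)! × [f^{(1)}(14) − f^{(1)}(5)] = 1/12 × (192080 − 3125.00) = 15746.2.
Running total after k=1: 1.53854e+06.
k=2: B_{4}/(4)! × [f^{(3)}(14) − f^{(3)}(5)] = −1/720 × (11760.0 − 1500.00) = -14.2500.
Running total after k=2: 1.53852e+06.
k=3: B_{6}/(6)! × [f^{(5)}(14) − f^{(5)}(5)] = 1/30240 × (120.000 − 120.000) = 0.00000.
Running total after k=3: 1.53852e+06.
k=4: B_{8}/(8)! × [f^{(7)}(14) − f^{(7)}(5)] = −1/1209600 × (0.00000 − 0.00000) = 0.00000.

S_4 ≈ 1.53852e+06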